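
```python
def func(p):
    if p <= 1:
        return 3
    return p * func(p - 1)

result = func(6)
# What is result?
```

func(6) = 6 * 5 * 4 * 3 * 2 * 3 = 2160

Answer: 2160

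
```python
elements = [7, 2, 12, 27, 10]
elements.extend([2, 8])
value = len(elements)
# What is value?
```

Trace:
`elements = [7, 2, 12, 27, 10]` → elements = [7, 2, 12, 27, 10]
`elements.extend([2, 8])` → elements = [7, 2, 12, 27, 10, 2, 8]
`value = len(elements)` → value = 7
So value = 7

Answer: 7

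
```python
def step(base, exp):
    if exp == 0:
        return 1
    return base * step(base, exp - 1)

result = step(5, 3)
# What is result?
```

step(5, 3) = 5 * 5 * 5 = 125

Answer: 125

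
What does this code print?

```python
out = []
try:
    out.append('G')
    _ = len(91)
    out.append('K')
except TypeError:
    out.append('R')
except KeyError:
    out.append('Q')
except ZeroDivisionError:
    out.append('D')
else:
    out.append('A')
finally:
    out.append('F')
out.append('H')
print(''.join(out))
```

Execution trace: 'G' (try body) → 'R' (except TypeError) → 'F' (finally) → 'H' (after the try/except). Output: GRFH

Answer: GRFH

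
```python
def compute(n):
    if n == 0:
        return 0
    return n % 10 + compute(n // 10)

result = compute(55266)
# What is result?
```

Sum of digits of 55266: 6 + 6 + 2 + 5 + 5 = 24

Answer: 24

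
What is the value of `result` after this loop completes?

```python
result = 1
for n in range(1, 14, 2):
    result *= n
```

Product of 1, 3, 5, ... up to 13
`result` takes the values: 1 → 3 → 15 → 105 → 945 → 10395 → 135135

Answer: 135135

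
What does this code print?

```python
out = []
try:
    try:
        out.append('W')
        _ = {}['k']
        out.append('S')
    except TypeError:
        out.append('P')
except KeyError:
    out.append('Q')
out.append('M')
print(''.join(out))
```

Execution trace: 'W' (inner try body) → 'Q' (outer except KeyError) → 'M' (after the try/except). Output: WQM

Answer: WQM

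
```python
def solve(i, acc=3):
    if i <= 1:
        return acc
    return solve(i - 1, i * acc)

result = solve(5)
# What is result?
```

Accumulator trace (n, acc): (5, 3) -> (4, 15) -> (3, 60) -> (2, 180) -> (1, 360) -> return 360

Answer: 360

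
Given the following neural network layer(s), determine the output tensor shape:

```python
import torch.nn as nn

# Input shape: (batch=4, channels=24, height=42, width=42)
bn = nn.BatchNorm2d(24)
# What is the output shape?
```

Input: (4, 24, 42, 42) -> Output: (4, 24, 42, 42)

Answer: (4, 24, 42, 42)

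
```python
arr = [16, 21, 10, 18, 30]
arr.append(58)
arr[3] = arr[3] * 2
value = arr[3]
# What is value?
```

Trace:
`arr = [16, 21, 10, 18, 30]` → arr = [16, 21, 10, 18, 30]
`arr.append(58)` → arr = [16, 21, 10, 18, 30, 58]
`arr[3] = arr[3] * 2` → arr = [16, 21, 10, 36, 30, 58]
`value = arr[3]` → value = 36
So value = 36

Answer: 36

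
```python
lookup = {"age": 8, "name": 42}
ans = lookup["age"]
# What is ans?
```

Trace:
`lookup = {"age": 8, "name": 42}` → lookup = {'age': 8, 'name': 42}
`ans = lookup["age"]` → ans = 8
So ans = 8

Answer: 8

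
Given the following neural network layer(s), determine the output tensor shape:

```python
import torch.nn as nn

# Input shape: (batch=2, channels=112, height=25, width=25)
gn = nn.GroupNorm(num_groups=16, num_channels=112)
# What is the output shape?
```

Input: (2, 112, 25, 25) -> Output: (2, 112, 25, 25)

Answer: (2, 112, 25, 25)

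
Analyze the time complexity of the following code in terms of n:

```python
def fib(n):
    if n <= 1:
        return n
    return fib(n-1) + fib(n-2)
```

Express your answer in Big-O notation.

This is Recursive Fibonacci (naive). Time complexity: O(2^n).

Answer: O(2^n)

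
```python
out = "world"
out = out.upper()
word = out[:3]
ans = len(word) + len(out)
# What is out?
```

Trace:
`out = "world"` → out = 'world'
`out = out.upper()` → out = 'WORLD'
`word = out[:3]` → word = 'WOR'
`ans = len(word) + len(out)` → ans = 8
So out = 'WORLD'

Answer: 'WORLD'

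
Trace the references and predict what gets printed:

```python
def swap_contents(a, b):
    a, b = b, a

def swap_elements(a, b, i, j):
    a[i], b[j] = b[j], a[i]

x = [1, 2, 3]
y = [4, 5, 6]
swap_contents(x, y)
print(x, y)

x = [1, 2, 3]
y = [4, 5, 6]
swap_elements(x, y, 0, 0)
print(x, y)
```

Key concept: parameter rebinding vs mutation.
Step by step:
`x = [1, 2, 3]` → x = [1, 2, 3]
`y = [4, 5, 6]` → y = [4, 5, 6]
`swap_contents(x, y)` → no visible change to tracked variables
`print(x, y)` → prints [1, 2, 3] [4, 5, 6]
`x = [1, 2, 3]` → x = [1, 2, 3]
`y = [4, 5, 6]` → y = [4, 5, 6]
`swap_elements(x, y, 0, 0)` → x = [4, 2, 3]; y = [1, 5, 6]
`print(x, y)` → prints [4, 2, 3] [1, 5, 6]

Answer:
[1, 2, 3] [4, 5, 6]
[4, 2, 3] [1, 5, 6]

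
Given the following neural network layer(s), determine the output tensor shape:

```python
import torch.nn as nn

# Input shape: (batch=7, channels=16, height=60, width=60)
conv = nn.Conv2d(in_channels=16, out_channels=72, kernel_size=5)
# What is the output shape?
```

Input: (7, 16, 60, 60) -> Output: (7, 72, 56, 56)

Answer: (7, 72, 56, 56)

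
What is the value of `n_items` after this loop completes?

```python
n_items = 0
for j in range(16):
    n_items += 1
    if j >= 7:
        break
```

Loop breaks when j reaches 7, n_items is 8
`n_items` takes the values: 0 → 1 → 2 → 3 → 4 → 5 → 6 → 7 → 8

Answer: 8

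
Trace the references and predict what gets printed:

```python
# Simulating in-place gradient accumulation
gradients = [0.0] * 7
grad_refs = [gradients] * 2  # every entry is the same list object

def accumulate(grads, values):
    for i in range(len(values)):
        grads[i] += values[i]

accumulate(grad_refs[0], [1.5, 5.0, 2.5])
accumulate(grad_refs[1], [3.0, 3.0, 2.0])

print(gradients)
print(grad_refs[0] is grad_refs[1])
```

Key concept: gradient accumulation aliasing.
Step by step:
`gradients = [0.0] * 7` → gradients = [0.0, 0.0, 0.0, 0.0, 0.0, 0.0, 0.0]
`grad_refs = [gradients] * 2` → grad_refs = [[0.0, 0.0, 0.0, 0.0, 0.0, 0.0, 0.0], [0.0, 0.0, 0.0, 0.0, 0.0, 0.0, 0.0]]
`accumulate(grad_refs[0], [1.5, 5.0, 2.5])` → gradients = [1.5, 5.0, 2.5, 0.0, 0.0, 0.0, 0.0]; grad_refs = [[1.5, 5.0, 2.5, 0.0, 0.0, 0.0, 0.0], [1.5, 5.0, 2.5, 0.0, 0.0, 0.0, 0.0]]
`accumulate(grad_refs[1], [3.0, 3.0, 2.0])` → gradients = [4.5, 8.0, 4.5, 0.0, 0.0, 0.0, 0.0]; grad_refs = [[4.5, 8.0, 4.5, 0.0, 0.0, 0.0, 0.0], [4.5, 8.0, 4.5, 0.0, 0.0, 0.0, 0.0]]
`print(gradients)` → prints [4.5, 8.0, 4.5, 0.0, 0.0, 0.0, 0.0]
`print(grad_refs[0] is grad_refs[1])` → prints True

Answer:
[4.5, 8.0, 4.5, 0.0, 0.0, 0.0, 0.0]
True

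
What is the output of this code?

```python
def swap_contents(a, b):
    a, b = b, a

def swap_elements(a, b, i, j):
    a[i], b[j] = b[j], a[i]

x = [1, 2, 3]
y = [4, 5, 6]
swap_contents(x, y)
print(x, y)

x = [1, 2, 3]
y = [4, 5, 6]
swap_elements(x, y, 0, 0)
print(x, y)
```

Key concept: parameter rebinding vs mutation.
Step by step:
`x = [1, 2, 3]` → x = [1, 2, 3]
`y = [4, 5, 6]` → y = [4, 5, 6]
`swap_contents(x, y)` → no visible change to tracked variables
`print(x, y)` → prints [1, 2, 3] [4, 5, 6]
`x = [1, 2, 3]` → x = [1, 2, 3]
`y = [4, 5, 6]` → y = [4, 5, 6]
`swap_elements(x, y, 0, 0)` → x = [4, 2, 3]; y = [1, 5, 6]
`print(x, y)` → prints [4, 2, 3] [1, 5, 6]

Answer:
[1, 2, 3] [4, 5, 6]
[4, 2, 3] [1, 5, 6]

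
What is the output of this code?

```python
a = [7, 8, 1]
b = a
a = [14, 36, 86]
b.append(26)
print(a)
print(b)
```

Key concept: rebinding vs mutation: a is rebound to a new list, b still points at the original.
Step by step:
`a = [7, 8, 1]` → a = [7, 8, 1]
`b = a` → b = [7, 8, 1] (same object as a)
`a = [14, 36, 86]` → a = [14, 36, 86]
`b.append(26)` → b = [7, 8, 1, 26]
`print(a)` → prints [14, 36, 86]
`print(b)` → prints [7, 8, 1, 26]

Answer:
[14, 36, 86]
[7, 8, 1, 26]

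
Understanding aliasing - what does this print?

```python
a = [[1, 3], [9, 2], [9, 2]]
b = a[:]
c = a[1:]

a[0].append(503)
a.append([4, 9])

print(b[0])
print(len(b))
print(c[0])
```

Key concept: slice with nested mutation.
Step by step:
`a = [[1, 3], [9, 2], [9, 2]]` → a = [[1, 3], [9, 2], [9, 2]]
`b = a[:]` → b = [[1, 3], [9, 2], [9, 2]]
`c = a[1:]` → c = [[9, 2], [9, 2]]
`a[0].append(503)` → a = [[1, 3, 503], [9, 2], [9, 2]]; b = [[1, 3, 503], [9, 2], [9, 2]]
`a.append([4, 9])` → a = [[1, 3, 503], [9, 2], [9, 2], [4, 9]]
`print(b[0])` → prints [1, 3, 503]
`print(len(b))` → prints 3
`print(c[0])` → prints [9, 2]

Answer:
[1, 3, 503]
3
[9, 2]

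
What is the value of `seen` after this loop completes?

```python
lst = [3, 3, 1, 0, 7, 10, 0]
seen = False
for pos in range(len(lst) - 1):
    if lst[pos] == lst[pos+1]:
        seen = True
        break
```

Check consecutive duplicates in [3, 3, 1, 0, 7, 10, 0]
`seen` takes the values: False → True

Answer: True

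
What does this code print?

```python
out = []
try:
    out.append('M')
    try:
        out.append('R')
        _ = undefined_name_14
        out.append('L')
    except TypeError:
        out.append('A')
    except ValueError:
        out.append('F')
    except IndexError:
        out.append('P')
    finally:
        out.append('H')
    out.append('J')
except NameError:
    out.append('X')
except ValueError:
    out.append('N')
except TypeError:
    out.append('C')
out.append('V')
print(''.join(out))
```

Execution trace: 'M' (try body) → 'R' (inner try body) → 'H' (inner finally) → 'X' (except NameError) → 'V' (after the try/except). Output: MRHXV

Answer: MRHXV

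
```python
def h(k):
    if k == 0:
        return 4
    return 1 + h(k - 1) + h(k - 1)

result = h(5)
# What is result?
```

h(k) = 1 + 2·h(k-1), h(0)=4. Closed form: (4+1)·2^5 - 1 = 159.

Answer: 159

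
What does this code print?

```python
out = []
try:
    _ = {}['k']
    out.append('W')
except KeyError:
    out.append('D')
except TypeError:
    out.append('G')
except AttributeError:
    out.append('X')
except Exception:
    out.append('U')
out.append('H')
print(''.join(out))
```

Execution trace: 'D' (except KeyError) → 'H' (after the try/except). Output: DH

Answer: DH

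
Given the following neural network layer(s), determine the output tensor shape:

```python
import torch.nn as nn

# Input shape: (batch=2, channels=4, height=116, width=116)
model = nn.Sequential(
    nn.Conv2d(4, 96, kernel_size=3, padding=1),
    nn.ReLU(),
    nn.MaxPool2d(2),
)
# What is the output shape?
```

Input: (2, 4, 116, 116) -> after Conv2d: (2, 96, 116, 116) -> after ReLU: (2, 96, 116, 116) -> Output: (2, 96, 58, 58)

Answer: (2, 96, 58, 58)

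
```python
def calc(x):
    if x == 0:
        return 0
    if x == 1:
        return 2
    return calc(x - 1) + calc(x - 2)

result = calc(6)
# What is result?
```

Build up from base cases: calc(0)=0, calc(1)=2, calc(2)=2, calc(3)=4, calc(4)=6, calc(5)=10, calc(6)=16

Answer: 16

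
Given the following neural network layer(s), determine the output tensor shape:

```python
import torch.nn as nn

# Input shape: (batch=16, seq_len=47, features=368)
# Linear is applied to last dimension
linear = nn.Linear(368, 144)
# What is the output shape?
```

Input: (16, 47, 368) -> Output: (16, 47, 144)

Answer: (16, 47, 144)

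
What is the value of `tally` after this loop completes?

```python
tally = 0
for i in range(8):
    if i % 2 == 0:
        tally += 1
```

Count numbers divisible by 2 in range(8)
`tally` takes the values: 0 → 1 → 2 → 3 → 4

Answer: 4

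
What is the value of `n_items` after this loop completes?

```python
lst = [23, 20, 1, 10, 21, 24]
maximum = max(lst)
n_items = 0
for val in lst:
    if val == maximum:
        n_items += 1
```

Count of max value 24 in [23, 20, 1, 10, 21, 24]
`n_items` takes the values: 0 → 1

Answer: 1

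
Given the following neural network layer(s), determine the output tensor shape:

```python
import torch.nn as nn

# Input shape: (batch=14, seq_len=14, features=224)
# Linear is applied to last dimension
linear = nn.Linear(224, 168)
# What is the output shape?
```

Input: (14, 14, 224) -> Output: (14, 14, 168)

Answer: (14, 14, 168)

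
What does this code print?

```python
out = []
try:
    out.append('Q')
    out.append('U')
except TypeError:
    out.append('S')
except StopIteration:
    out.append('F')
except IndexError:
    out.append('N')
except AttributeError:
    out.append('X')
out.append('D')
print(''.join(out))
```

Execution trace: 'Q' (try body) → 'U' (try body, no exception) → 'D' (after the try/except). Output: QUD

Answer: QUD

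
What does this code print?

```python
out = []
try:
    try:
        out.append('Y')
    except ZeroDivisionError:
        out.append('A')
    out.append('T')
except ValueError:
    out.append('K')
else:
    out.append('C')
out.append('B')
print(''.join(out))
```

Execution trace: 'Y' (inner try body, no exception) → 'T' (try body, no exception) → 'C' (else) → 'B' (after the try/except). Output: YTCB

Answer: YTCB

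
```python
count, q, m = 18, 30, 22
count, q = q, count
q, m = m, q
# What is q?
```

Trace:
`count, q, m = 18, 30, 22` → count = 18; q = 30; m = 22
`count, q = q, count` → count = 30; q = 18
`q, m = m, q` → q = 22; m = 18
So q = 22

Answer: 22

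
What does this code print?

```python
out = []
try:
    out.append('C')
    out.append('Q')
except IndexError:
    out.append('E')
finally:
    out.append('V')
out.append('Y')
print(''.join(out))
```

Execution trace: 'C' (try body) → 'Q' (try body, no exception) → 'V' (finally) → 'Y' (after the try/except). Output: CQVY

Answer: CQVY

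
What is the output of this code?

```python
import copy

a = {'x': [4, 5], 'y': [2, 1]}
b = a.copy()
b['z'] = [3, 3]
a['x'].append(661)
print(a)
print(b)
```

Key concept: shallow copy of dict with mutable values.
Step by step:
`a = {'x': [4, 5], 'y': [2, 1]}` → a = {'x': [4, 5], 'y': [2, 1]}
`b = a.copy()` → b = {'x': [4, 5], 'y': [2, 1]}
`b['z'] = [3, 3]` → b = {'x': [4, 5], 'y': [2, 1], 'z': [3, 3]}
`a['x'].append(661)` → a = {'x': [4, 5, 661], 'y': [2, 1]}; b = {'x': [4, 5, 661], 'y': [2, 1], 'z': [3, 3]}
`print(a)` → prints {'x': [4, 5, 661], 'y': [2, 1]}
`print(b)` → prints {'x': [4, 5, 661], 'y': [2, 1], 'z': [3, 3]}

Answer:
{'x': [4, 5, 661], 'y': [2, 1]}
{'x': [4, 5, 661], 'y': [2, 1], 'z': [3, 3]}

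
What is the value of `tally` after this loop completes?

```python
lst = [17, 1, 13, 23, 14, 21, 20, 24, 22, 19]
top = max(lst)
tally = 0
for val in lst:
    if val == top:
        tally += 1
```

Count of max value 24 in [17, 1, 13, 23, 14, 21, 20, 24, 22, 19]
`tally` takes the values: 0 → 1

Answer: 1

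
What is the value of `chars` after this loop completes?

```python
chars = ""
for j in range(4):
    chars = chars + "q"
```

Repeat 'q' 4 times
`chars` takes the values: "" → "q" → "qq" → "qqq" → "qqqq"

Answer: "qqqq"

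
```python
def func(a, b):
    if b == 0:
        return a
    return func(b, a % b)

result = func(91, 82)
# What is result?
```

func(91, 82) -> func(82, 9) -> func(9, 1) -> func(1, 0) -> 1

Answer: 1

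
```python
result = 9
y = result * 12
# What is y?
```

Trace:
`result = 9` → result = 9
`y = result * 12` → y = 108
So y = 108

Answer: 108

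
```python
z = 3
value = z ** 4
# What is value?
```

Trace:
`z = 3` → z = 3
`value = z ** 4` → value = 81
So value = 81

Answer: 81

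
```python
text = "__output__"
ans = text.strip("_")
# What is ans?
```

Trace:
`text = "__output__"` → text = '__output__'
`ans = text.strip("_")` → ans = 'output'
So ans = 'output'

Answer: 'output'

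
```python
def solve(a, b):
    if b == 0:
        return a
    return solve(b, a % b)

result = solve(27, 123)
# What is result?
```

solve(27, 123) -> solve(123, 27) -> solve(27, 15) -> solve(15, 12) -> solve(12, 3) -> solve(3, 0) -> 3

Answer: 3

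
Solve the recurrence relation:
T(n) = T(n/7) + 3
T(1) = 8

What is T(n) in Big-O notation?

Each step divides n by 7 and adds 3. After log_7(n) steps we reach T(1)=8. So T(n) = 3·log_7(n) + 8 = O(log n).

Answer: O(log n)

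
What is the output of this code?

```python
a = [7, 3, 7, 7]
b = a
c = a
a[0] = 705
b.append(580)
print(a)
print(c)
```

Key concept: multiple aliases.
Step by step:
`a = [7, 3, 7, 7]` → a = [7, 3, 7, 7]
`b = a` → b = [7, 3, 7, 7] (same object as a)
`c = a` → c = [7, 3, 7, 7] (same object as a, b)
`a[0] = 705` → a = [705, 3, 7, 7] (same object as b, c); b = [705, 3, 7, 7] (same object as a, c); c = [705, 3, 7, 7] (same object as a, b)
`b.append(580)` → a = [705, 3, 7, 7, 580] (same object as b, c); b = [705, 3, 7, 7, 580] (same object as a, c); c = [705, 3, 7, 7, 580] (same object as a, b)
`print(a)` → prints [705, 3, 7, 7, 580]
`print(c)` → prints [705, 3, 7, 7, 580]

Answer:
[705, 3, 7, 7, 580]
[705, 3, 7, 7, 580]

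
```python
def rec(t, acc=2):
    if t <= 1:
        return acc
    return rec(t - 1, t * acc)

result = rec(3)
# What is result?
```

Accumulator trace (n, acc): (3, 2) -> (2, 6) -> (1, 12) -> return 12

Answer: 12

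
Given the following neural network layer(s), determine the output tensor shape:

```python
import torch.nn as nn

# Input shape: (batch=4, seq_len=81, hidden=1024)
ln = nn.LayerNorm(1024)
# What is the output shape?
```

Input: (4, 81, 1024) -> Output: (4, 81, 1024)

Answer: (4, 81, 1024)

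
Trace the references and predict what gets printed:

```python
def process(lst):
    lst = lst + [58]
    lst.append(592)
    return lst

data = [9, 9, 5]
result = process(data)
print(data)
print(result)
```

Key concept: rebinding parameter vs mutation.
Step by step:
`data = [9, 9, 5]` → data = [9, 9, 5]
`result = process(data)` → result = [9, 9, 5, 58, 592]
`print(data)` → prints [9, 9, 5]
`print(result)` → prints [9, 9, 5, 58, 592]

Answer:
[9, 9, 5]
[9, 9, 5, 58, 592]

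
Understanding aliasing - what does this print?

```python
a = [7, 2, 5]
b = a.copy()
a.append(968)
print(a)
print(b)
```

Key concept: list.copy() creates independent copy.
Step by step:
`a = [7, 2, 5]` → a = [7, 2, 5]
`b = a.copy()` → b = [7, 2, 5]
`a.append(968)` → a = [7, 2, 5, 968]
`print(a)` → prints [7, 2, 5, 968]
`print(b)` → prints [7, 2, 5]

Answer:
[7, 2, 5, 968]
[7, 2, 5]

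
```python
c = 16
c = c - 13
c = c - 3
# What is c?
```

Trace:
`c = 16` → c = 16
`c = c - 13` → c = 3
`c = c - 3` → c = 0
So c = 0

Answer: 0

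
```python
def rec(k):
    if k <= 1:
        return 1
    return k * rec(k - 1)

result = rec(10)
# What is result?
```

rec(10) = 10 * 9 * 8 * 7 * 6 * 5 * 4 * 3 * 2 * 1 = 3628800

Answer: 3628800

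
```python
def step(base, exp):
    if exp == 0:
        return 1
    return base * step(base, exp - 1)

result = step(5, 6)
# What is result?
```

step(5, 6) = 5 * 5 * 5 * 5 * 5 * 5 = 15625

Answer: 15625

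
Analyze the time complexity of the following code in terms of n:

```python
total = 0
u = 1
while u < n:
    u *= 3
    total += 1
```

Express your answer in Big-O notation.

Each loop level contributes: log n. Multiplying the contributions gives O(log n).

Answer: O(log n)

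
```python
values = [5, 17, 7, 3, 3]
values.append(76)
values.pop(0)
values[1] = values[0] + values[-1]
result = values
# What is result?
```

Trace:
`values = [5, 17, 7, 3, 3]` → values = [5, 17, 7, 3, 3]
`values.append(76)` → values = [5, 17, 7, 3, 3, 76]
`values.pop(0)` → values = [17, 7, 3, 3, 76]
`values[1] = values[0] + values[-1]` → values = [17, 93, 3, 3, 76]
`result = values` → result = [17, 93, 3, 3, 76]
So result = [17, 93, 3, 3, 76]

Answer: [17, 93, 3, 3, 76]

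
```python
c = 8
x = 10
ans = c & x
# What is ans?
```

Trace:
`c = 8` → c = 8
`x = 10` → x = 10
`ans = c & x` → ans = 8
So ans = 8

Answer: 8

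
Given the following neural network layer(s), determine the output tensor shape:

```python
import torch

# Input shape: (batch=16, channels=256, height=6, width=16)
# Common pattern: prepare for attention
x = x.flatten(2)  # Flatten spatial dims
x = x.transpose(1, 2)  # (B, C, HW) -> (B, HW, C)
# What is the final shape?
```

Input: (16, 256, 6, 16) -> after flatten(2): (16, 256, 96) -> Output: (16, 96, 256)

Answer: (16, 96, 256)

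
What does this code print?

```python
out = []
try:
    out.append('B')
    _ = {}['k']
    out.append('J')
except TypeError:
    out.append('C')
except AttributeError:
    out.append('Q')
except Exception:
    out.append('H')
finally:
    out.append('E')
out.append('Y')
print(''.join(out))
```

Execution trace: 'B' (try body) → 'H' (except Exception) → 'E' (finally) → 'Y' (after the try/except). Output: BHEY

Answer: BHEY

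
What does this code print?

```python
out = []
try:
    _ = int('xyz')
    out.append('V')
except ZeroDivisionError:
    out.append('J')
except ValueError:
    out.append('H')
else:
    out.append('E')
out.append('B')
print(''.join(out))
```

Execution trace: 'H' (except ValueError) → 'B' (after the try/except). Output: HB

Answer: HB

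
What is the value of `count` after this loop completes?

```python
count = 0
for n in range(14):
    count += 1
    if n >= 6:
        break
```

Loop breaks when n reaches 6, count is 7
`count` takes the values: 0 → 1 → 2 → 3 → 4 → 5 → 6 → 7

Answer: 7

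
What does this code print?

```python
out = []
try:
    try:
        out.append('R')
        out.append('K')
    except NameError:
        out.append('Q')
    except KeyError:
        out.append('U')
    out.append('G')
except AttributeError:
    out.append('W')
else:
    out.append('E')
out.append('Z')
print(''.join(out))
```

Execution trace: 'R' (inner try body) → 'K' (inner try body, no exception) → 'G' (try body, no exception) → 'E' (else) → 'Z' (after the try/except). Output: RKGEZ

Answer: RKGEZ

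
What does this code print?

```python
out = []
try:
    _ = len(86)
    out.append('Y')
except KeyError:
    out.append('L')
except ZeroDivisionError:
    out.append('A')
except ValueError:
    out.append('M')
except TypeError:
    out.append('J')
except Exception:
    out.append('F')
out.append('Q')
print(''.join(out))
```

Execution trace: 'J' (except TypeError) → 'Q' (after the try/except). Output: JQ

Answer: JQ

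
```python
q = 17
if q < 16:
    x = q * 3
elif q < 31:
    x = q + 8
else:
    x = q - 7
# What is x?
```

Trace:
`q = 17` → q = 17
`if q < 16: ...` → q < 16 is False, q < 31 is True → x = 25
So x = 25

Answer: 25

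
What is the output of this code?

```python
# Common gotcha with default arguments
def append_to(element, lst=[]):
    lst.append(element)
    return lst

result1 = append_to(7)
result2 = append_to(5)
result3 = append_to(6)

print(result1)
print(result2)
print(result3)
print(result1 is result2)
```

Key concept: mutable default argument gotcha.
Step by step:
`result1 = append_to(7)` → result1 = [7]
`result2 = append_to(5)` → result1 = [7, 5] (same object as result2); result2 = [7, 5] (same object as result1)
`result3 = append_to(6)` → result1 = [7, 5, 6] (same object as result2, result3); result2 = [7, 5, 6] (same object as result1, result3); result3 = [7, 5, 6] (same object as result1, result2)
`print(result1)` → prints [7, 5, 6]
`print(result2)` → prints [7, 5, 6]
`print(result3)` → prints [7, 5, 6]
`print(result1 is result2)` → prints True

Answer:
[7, 5, 6]
[7, 5, 6]
[7, 5, 6]
True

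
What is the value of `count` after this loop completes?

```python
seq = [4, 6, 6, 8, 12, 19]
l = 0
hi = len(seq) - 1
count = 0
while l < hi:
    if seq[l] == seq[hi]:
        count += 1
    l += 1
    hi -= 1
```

Count matching pairs from ends
`count` takes the values: 0

Answer: 0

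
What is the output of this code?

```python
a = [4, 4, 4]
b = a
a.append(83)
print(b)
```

Key concept: basic list aliasing.
Step by step:
`a = [4, 4, 4]` → a = [4, 4, 4]
`b = a` → b = [4, 4, 4] (same object as a)
`a.append(83)` → a = [4, 4, 4, 83] (same object as b); b = [4, 4, 4, 83] (same object as a)
`print(b)` → prints [4, 4, 4, 83]

Answer: [4, 4, 4, 83]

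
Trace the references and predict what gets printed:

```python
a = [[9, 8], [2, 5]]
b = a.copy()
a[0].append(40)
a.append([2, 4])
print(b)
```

Key concept: shallow copy with nested lists.
Step by step:
`a = [[9, 8], [2, 5]]` → a = [[9, 8], [2, 5]]
`b = a.copy()` → b = [[9, 8], [2, 5]]
`a[0].append(40)` → a = [[9, 8, 40], [2, 5]]; b = [[9, 8, 40], [2, 5]]
`a.append([2, 4])` → a = [[9, 8, 40], [2, 5], [2, 4]]
`print(b)` → prints [[9, 8, 40], [2, 5]]

Answer: [[9, 8, 40], [2, 5]]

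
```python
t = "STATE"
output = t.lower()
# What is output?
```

Trace:
`t = "STATE"` → t = 'STATE'
`output = t.lower()` → output = 'state'
So output = 'state'

Answer: 'state'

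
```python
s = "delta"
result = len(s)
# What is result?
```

Trace:
`s = "delta"` → s = 'delta'
`result = len(s)` → result = 5
So result = 5

Answer: 5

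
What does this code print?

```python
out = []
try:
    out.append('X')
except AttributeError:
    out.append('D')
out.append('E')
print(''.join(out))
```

Execution trace: 'X' (try body, no exception) → 'E' (after the try/except). Output: XE

Answer: XE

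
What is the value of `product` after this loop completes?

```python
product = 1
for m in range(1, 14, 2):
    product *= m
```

Product of 1, 3, 5, ... up to 13
`product` takes the values: 1 → 3 → 15 → 105 → 945 → 10395 → 135135

Answer: 135135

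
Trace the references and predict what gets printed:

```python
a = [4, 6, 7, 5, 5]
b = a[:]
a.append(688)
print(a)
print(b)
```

Key concept: slice [:] creates copy.
Step by step:
`a = [4, 6, 7, 5, 5]` → a = [4, 6, 7, 5, 5]
`b = a[:]` → b = [4, 6, 7, 5, 5]
`a.append(688)` → a = [4, 6, 7, 5, 5, 688]
`print(a)` → prints [4, 6, 7, 5, 5, 688]
`print(b)` → prints [4, 6, 7, 5, 5]

Answer:
[4, 6, 7, 5, 5, 688]
[4, 6, 7, 5, 5]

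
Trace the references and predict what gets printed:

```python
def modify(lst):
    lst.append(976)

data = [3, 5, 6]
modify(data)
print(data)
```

Key concept: function modifies passed list.
Step by step:
`data = [3, 5, 6]` → data = [3, 5, 6]
`modify(data)` → data = [3, 5, 6, 976]
`print(data)` → prints [3, 5, 6, 976]

Answer: [3, 5, 6, 976]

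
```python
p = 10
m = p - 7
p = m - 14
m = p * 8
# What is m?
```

Trace:
`p = 10` → p = 10
`m = p - 7` → m = 3
`p = m - 14` → p = -11
`m = p * 8` → m = -88
So m = -88

Answer: -88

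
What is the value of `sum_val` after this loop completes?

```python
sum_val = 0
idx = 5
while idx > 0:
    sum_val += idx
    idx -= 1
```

Sum 5 down to 1
`sum_val` takes the values: 0 → 5 → 9 → 12 → 14 → 15

Answer: 15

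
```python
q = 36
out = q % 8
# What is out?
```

Trace:
`q = 36` → q = 36
`out = q % 8` → out = 4
So out = 4

Answer: 4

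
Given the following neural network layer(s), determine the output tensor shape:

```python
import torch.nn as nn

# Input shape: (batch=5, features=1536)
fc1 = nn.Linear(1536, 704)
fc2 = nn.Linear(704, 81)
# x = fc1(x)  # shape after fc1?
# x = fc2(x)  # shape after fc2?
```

Input: (5, 1536) -> after fc1: (5, 704) -> Output: (5, 81)

Answer: (5, 81)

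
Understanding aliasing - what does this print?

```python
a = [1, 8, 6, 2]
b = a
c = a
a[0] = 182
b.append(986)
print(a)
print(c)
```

Key concept: multiple aliases.
Step by step:
`a = [1, 8, 6, 2]` → a = [1, 8, 6, 2]
`b = a` → b = [1, 8, 6, 2] (same object as a)
`c = a` → c = [1, 8, 6, 2] (same object as a, b)
`a[0] = 182` → a = [182, 8, 6, 2] (same object as b, c); b = [182, 8, 6, 2] (same object as a, c); c = [182, 8, 6, 2] (same object as a, b)
`b.append(986)` → a = [182, 8, 6, 2, 986] (same object as b, c); b = [182, 8, 6, 2, 986] (same object as a, c); c = [182, 8, 6, 2, 986] (same object as a, b)
`print(a)` → prints [182, 8, 6, 2, 986]
`print(c)` → prints [182, 8, 6, 2, 986]

Answer:
[182, 8, 6, 2, 986]
[182, 8, 6, 2, 986]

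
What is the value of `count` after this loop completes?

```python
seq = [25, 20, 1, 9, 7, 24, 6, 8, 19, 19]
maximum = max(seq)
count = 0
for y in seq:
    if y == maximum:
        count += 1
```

Count of max value 25 in [25, 20, 1, 9, 7, 24, 6, 8, 19, 19]
`count` takes the values: 0 → 1

Answer: 1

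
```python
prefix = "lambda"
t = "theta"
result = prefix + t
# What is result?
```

Trace:
`prefix = "lambda"` → prefix = 'lambda'
`t = "theta"` → t = 'theta'
`result = prefix + t` → result = 'lambdatheta'
So result = 'lambdatheta'

Answer: 'lambdatheta'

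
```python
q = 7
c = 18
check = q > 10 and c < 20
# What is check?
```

Trace:
`q = 7` → q = 7
`c = 18` → c = 18
`check = q > 10 and c < 20` → check = False
So check = False

Answer: False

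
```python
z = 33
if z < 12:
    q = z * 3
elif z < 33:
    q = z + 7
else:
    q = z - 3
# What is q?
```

Trace:
`z = 33` → z = 33
`if z < 12: ...` → z < 12 is False, z < 33 is False, take else branch → q = 30
So q = 30

Answer: 30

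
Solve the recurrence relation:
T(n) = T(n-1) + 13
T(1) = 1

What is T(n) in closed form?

Unrolling: T(n) = T(1) + 13·(n-1) = 1 + 13(n-1) = 13n - 12.

Answer: T(n) = 13n - 12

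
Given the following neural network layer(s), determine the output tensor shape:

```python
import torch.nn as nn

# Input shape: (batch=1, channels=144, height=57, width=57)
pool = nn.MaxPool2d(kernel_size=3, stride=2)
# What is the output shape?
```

Input: (1, 144, 57, 57) -> Output: (1, 144, 28, 28)

Answer: (1, 144, 28, 28)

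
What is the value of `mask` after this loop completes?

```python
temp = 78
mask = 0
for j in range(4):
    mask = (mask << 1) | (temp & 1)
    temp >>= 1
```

Reverse lowest 4 bits of 78
`mask` takes the values: 0 → 1 → 3 → 7

Answer: 7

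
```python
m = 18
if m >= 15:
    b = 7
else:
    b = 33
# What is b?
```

Trace:
`m = 18` → m = 18
`if m >= 15: ...` → m >= 15 is True → b = 7
So b = 7

Answer: 7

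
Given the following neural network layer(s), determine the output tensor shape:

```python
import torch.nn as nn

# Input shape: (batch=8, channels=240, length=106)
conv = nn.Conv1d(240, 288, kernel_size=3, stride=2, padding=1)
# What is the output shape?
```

Input: (8, 240, 106) -> Output: (8, 288, 53)

Answer: (8, 288, 53)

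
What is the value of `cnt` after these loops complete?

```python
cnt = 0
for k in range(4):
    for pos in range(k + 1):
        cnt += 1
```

Triangle: 1 + 2 + ... + 4
`cnt` takes the values: 0 → 1 → 2 → 3 → 4 → 5 → 6 → 7 → 8 → 9 → 10

Answer: 10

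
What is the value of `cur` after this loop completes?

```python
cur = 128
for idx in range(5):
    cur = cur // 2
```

Halve 5 times: 128 // 2^5 = 4
`cur` takes the values: 128 → 64 → 32 → 16 → 8 → 4

Answer: 4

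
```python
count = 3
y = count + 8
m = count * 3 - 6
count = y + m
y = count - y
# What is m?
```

Trace:
`count = 3` → count = 3
`y = count + 8` → y = 11
`m = count * 3 - 6` → m = 3
`count = y + m` → count = 14
`y = count - y` → y = 3
So m = 3

Answer: 3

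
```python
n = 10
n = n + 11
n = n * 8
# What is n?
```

Trace:
`n = 10` → n = 10
`n = n + 11` → n = 21
`n = n * 8` → n = 168
So n = 168

Answer: 168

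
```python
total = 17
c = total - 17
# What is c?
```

Trace:
`total = 17` → total = 17
`c = total - 17` → c = 0
So c = 0

Answer: 0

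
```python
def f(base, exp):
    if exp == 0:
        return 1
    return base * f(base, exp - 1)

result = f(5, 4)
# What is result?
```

f(5, 4) = 5 * 5 * 5 * 5 = 625

Answer: 625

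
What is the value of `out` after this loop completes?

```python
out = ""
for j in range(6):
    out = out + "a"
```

Repeat 'a' 6 times
`out` takes the values: "" → "a" → "aa" → "aaa" → "aaaa" → "aaaaa" → "aaaaaa"

Answer: "aaaaaa"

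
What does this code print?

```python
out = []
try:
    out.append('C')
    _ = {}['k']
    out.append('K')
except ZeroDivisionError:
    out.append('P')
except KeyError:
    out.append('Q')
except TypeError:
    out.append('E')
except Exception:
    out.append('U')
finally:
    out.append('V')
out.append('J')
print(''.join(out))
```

Execution trace: 'C' (try body) → 'Q' (except KeyError) → 'V' (finally) → 'J' (after the try/except). Output: CQVJ

Answer: CQVJ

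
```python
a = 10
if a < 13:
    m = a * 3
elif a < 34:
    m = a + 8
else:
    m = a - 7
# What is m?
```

Trace:
`a = 10` → a = 10
`if a < 13: ...` → a < 13 is True → m = 30
So m = 30

Answer: 30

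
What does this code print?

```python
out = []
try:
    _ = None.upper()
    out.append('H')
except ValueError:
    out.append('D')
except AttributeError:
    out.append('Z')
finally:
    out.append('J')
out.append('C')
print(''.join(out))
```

Execution trace: 'Z' (except AttributeError) → 'J' (finally) → 'C' (after the try/except). Output: ZJC

Answer: ZJC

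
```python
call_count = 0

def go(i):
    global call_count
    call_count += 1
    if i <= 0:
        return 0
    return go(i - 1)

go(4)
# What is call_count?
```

Linear recursion stepping by 1: 5 calls from i=4 down to ≤0.

Answer: 5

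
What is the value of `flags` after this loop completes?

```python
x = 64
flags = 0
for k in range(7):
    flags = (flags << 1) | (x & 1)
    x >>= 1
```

Reverse lowest 7 bits of 64
`flags` takes the values: 0 → 1

Answer: 1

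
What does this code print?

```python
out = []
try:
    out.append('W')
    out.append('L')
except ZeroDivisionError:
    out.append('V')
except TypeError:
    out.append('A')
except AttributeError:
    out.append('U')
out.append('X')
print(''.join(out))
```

Execution trace: 'W' (try body) → 'L' (try body, no exception) → 'X' (after the try/except). Output: WLX

Answer: WLX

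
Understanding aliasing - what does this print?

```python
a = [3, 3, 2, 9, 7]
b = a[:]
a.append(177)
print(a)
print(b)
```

Key concept: slice [:] creates copy.
Step by step:
`a = [3, 3, 2, 9, 7]` → a = [3, 3, 2, 9, 7]
`b = a[:]` → b = [3, 3, 2, 9, 7]
`a.append(177)` → a = [3, 3, 2, 9, 7, 177]
`print(a)` → prints [3, 3, 2, 9, 7, 177]
`print(b)` → prints [3, 3, 2, 9, 7]

Answer:
[3, 3, 2, 9, 7, 177]
[3, 3, 2, 9, 7]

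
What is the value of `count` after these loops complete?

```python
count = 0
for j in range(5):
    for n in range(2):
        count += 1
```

5 * 2 = 10
`count` takes the values: 0 → 1 → 2 → 3 → 4 → 5 → 6 → 7 → 8 → 9 → 10

Answer: 10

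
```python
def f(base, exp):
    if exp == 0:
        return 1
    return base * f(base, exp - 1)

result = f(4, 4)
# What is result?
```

f(4, 4) = 4 * 4 * 4 * 4 = 256

Answer: 256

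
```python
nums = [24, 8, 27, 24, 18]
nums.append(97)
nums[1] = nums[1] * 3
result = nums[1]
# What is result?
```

Trace:
`nums = [24, 8, 27, 24, 18]` → nums = [24, 8, 27, 24, 18]
`nums.append(97)` → nums = [24, 8, 27, 24, 18, 97]
`nums[1] = nums[1] * 3` → nums = [24, 24, 27, 24, 18, 97]
`result = nums[1]` → result = 24
So result = 24

Answer: 24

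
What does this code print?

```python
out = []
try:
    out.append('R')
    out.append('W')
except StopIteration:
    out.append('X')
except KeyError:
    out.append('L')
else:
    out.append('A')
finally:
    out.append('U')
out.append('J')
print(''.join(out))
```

Execution trace: 'R' (try body) → 'W' (try body, no exception) → 'A' (else) → 'U' (finally) → 'J' (after the try/except). Output: RWAUJ

Answer: RWAUJ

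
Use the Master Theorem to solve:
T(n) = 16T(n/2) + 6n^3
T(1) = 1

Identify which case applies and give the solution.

a=16, b=2, f(n)=6n^3. log_2(16) = 4. Since c=3 < 4, Case 1 applies: T(n) = Θ(n^log_b(a)) = O(n^4).

Answer: O(n^4) - Case 1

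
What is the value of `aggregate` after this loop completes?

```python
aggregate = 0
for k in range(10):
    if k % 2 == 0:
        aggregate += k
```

Sum of even numbers 0 to 9
`aggregate` takes the values: 0 → 2 → 6 → 12 → 20

Answer: 20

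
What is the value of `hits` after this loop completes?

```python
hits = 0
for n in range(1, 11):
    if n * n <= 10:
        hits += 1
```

Count numbers where n² ≤ 10
`hits` takes the values: 0 → 1 → 2 → 3

Answer: 3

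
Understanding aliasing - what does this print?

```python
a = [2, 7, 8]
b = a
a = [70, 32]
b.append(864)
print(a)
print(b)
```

Key concept: rebinding vs mutation: a is rebound to a new list, b still points at the original.
Step by step:
`a = [2, 7, 8]` → a = [2, 7, 8]
`b = a` → b = [2, 7, 8] (same object as a)
`a = [70, 32]` → a = [70, 32]
`b.append(864)` → b = [2, 7, 8, 864]
`print(a)` → prints [70, 32]
`print(b)` → prints [2, 7, 8, 864]

Answer:
[70, 32]
[2, 7, 8, 864]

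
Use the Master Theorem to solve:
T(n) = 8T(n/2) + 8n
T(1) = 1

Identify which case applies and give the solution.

a=8, b=2, f(n)=8n. log_2(8) = 3. Since c=1 < 3, Case 1 applies: T(n) = Θ(n^log_b(a)) = O(n^3).

Answer: O(n^3) - Case 1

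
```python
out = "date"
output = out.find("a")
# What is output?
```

Trace:
`out = "date"` → out = 'date'
`output = out.find("a")` → output = 1
So output = 1

Answer: 1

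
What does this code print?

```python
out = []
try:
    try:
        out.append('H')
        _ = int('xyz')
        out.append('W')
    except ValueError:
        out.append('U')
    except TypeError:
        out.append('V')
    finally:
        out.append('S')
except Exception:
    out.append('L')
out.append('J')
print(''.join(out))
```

Execution trace: 'H' (inner try body) → 'U' (inner except ValueError) → 'S' (inner finally) → 'J' (after the try/except). Output: HUSJ

Answer: HUSJ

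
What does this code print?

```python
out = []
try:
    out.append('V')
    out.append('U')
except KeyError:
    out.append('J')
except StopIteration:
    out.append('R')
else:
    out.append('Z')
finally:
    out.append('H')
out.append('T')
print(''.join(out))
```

Execution trace: 'V' (try body) → 'U' (try body, no exception) → 'Z' (else) → 'H' (finally) → 'T' (after the try/except). Output: VUZHT

Answer: VUZHT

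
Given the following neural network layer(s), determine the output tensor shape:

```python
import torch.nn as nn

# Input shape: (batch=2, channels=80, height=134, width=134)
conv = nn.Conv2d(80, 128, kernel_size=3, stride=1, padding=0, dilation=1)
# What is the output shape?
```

Input: (2, 80, 134, 134) -> Output: (2, 128, 132, 132)

Answer: (2, 128, 132, 132)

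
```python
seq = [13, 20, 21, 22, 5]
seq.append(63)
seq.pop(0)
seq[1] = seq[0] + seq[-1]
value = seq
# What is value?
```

Trace:
`seq = [13, 20, 21, 22, 5]` → seq = [13, 20, 21, 22, 5]
`seq.append(63)` → seq = [13, 20, 21, 22, 5, 63]
`seq.pop(0)` → seq = [20, 21, 22, 5, 63]
`seq[1] = seq[0] + seq[-1]` → seq = [20, 83, 22, 5, 63]
`value = seq` → value = [20, 83, 22, 5, 63]
So value = [20, 83, 22, 5, 63]

Answer: [20, 83, 22, 5, 63]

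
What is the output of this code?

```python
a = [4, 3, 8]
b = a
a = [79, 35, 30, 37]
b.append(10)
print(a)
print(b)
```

Key concept: rebinding vs mutation: a is rebound to a new list, b still points at the original.
Step by step:
`a = [4, 3, 8]` → a = [4, 3, 8]
`b = a` → b = [4, 3, 8] (same object as a)
`a = [79, 35, 30, 37]` → a = [79, 35, 30, 37]
`b.append(10)` → b = [4, 3, 8, 10]
`print(a)` → prints [79, 35, 30, 37]
`print(b)` → prints [4, 3, 8, 10]

Answer:
[79, 35, 30, 37]
[4, 3, 8, 10]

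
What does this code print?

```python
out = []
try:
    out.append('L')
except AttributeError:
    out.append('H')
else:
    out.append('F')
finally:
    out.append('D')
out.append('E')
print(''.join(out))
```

Execution trace: 'L' (try body, no exception) → 'F' (else) → 'D' (finally) → 'E' (after the try/except). Output: LFDE

Answer: LFDE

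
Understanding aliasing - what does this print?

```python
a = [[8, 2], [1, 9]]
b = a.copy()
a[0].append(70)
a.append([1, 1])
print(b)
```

Key concept: shallow copy with nested lists.
Step by step:
`a = [[8, 2], [1, 9]]` → a = [[8, 2], [1, 9]]
`b = a.copy()` → b = [[8, 2], [1, 9]]
`a[0].append(70)` → a = [[8, 2, 70], [1, 9]]; b = [[8, 2, 70], [1, 9]]
`a.append([1, 1])` → a = [[8, 2, 70], [1, 9], [1, 1]]
`print(b)` → prints [[8, 2, 70], [1, 9]]

Answer: [[8, 2, 70], [1, 9]]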